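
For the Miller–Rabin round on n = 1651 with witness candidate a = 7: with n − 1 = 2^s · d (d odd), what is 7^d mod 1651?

n − 1 = 1650 = 2^1 · 825, so s = 1 and d = 825.
Repeated squaring mod 1651: 7^1 ≡ 7, 7^2 ≡ 49, 7^4 ≡ 750, 7^8 ≡ 1160, 7^16 ≡ 35, 7^32 ≡ 1225, 7^64 ≡ 1517, 7^128 ≡ 1446, 7^256 ≡ 750, 7^512 ≡ 1160.
825 = 512 + 256 + 32 + 16 + 8 + 1, so 7^825 ≡ 1160·750·1225·35·1160·7 ≡ 1477 (mod 1651).

1477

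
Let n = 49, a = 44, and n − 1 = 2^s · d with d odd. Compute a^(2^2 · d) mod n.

n − 1 = 48 = 2^4 · 3, so s = 4 and d = 3.
x_0 = 44^3 mod 49 = 22.
x_1 = 22^2 mod 49 = 43.
x_2 = 43^2 mod 49 = 36.

36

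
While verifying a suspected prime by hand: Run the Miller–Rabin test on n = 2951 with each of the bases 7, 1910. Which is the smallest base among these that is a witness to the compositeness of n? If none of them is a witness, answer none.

n − 1 = 2950 = 2^1 · 1475, so s = 1 and d = 1475.
Base 7: x_0 = 7^1475 mod 2951 = 1198. x_0 ∉ {1, 2950} and s = 1, so 7 is a Miller–Rabin witness and 2951 is composite.
Base 1910: x_0 = 1910^1475 mod 2951 = 1962. x_0 ∉ {1, 2950} and s = 1, so 1910 is a Miller–Rabin witness and 2951 is composite.
The smallest witness among the given bases is 7.

7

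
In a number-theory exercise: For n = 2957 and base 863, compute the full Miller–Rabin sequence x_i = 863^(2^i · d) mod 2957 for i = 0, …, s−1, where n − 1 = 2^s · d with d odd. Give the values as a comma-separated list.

1735, 2956

n − 1 = 2956 = 2^2 · 739, so s = 2 and d = 739.
x_0 = 863^739 mod 2957 = 1735.
x_1 = 1735^2 mod 2957 = 2956.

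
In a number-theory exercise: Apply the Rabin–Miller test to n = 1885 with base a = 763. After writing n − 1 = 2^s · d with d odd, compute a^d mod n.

n − 1 = 1884 = 2^2 · 471, so s = 2 and d = 471.
763^471 mod 1885 = 1717.

1717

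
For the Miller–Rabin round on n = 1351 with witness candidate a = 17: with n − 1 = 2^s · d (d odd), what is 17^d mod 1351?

1070

n − 1 = 1350 = 2^1 · 675, so s = 1 and d = 675.
17^675 mod 1351 = 1070.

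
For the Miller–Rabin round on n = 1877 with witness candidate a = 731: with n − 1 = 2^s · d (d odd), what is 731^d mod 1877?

1876

n − 1 = 1876 = 2^2 · 469, so s = 2 and d = 469.
731^469 mod 1877 = 1876.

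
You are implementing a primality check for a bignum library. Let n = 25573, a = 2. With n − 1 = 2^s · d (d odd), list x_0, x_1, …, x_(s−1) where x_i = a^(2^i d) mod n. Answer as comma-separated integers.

15145, 6788

n − 1 = 25572 = 2^2 · 6393, so s = 2 and d = 6393.
x_0 = 2^6393 mod 25573 = 15145.
x_1 = 15145^2 mod 25573 = 6788.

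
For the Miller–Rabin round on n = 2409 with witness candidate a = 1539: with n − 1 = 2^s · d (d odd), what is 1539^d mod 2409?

n − 1 = 2408 = 2^3 · 301, so s = 3 and d = 301.
Repeated squaring mod 2409: 1539^1 ≡ 1539, 1539^2 ≡ 474, 1539^4 ≡ 639, 1539^8 ≡ 1200, 1539^16 ≡ 1827, 1539^32 ≡ 1464, 1539^64 ≡ 1695, 1539^128 ≡ 1497, 1539^256 ≡ 639.
301 = 256 + 32 + 8 + 4 + 1, so 1539^301 ≡ 639·1464·1200·639·1539 ≡ 1143 (mod 2409).

1143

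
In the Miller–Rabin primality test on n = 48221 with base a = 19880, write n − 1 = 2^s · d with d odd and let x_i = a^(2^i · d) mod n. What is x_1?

1

n − 1 = 48220 = 2^2 · 12055, so s = 2 and d = 12055.
x_0 = 19880^12055 mod 48221 = 48220.
x_1 = 48220^2 mod 48221 = 1.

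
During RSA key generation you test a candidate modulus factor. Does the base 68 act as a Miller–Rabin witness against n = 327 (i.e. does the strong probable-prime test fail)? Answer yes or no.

n − 1 = 326 = 2^1 · 163, so s = 1 and d = 163.
Repeated squaring mod 327: 68^1 ≡ 68, 68^2 ≡ 46, 68^4 ≡ 154, 68^8 ≡ 172, 68^16 ≡ 154, 68^32 ≡ 172, 68^64 ≡ 154, 68^128 ≡ 172.
163 = 128 + 32 + 2 + 1, so 68^163 ≡ 172·172·46·68 ≡ 41 (mod 327).
x_0 = 68^163 mod 327 = 41.
x_0 ∉ {1, 326} and s = 1, so 68 is a Miller–Rabin witness and 327 is composite.

yes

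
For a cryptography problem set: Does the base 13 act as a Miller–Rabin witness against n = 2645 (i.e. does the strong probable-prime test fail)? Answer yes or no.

n − 1 = 2644 = 2^2 · 661, so s = 2 and d = 661.
x_0 = 13^661 mod 2645 = 2313.
x_0 is neither 1 nor 2644, so continue squaring.
x_1 = 2313^2 mod 2645 = 1779.
Reached i = s−1 = 1 without hitting −1: 13 is a Miller–Rabin witness and 2645 is composite.

yes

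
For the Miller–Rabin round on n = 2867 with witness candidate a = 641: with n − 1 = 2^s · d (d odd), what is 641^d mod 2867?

n − 1 = 2866 = 2^1 · 1433, so s = 1 and d = 1433.
By repeated squaring, 641^1433 ≡ 2629 (mod 2867).

2629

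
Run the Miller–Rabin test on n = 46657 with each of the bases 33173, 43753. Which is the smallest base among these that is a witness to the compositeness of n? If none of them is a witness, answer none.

n − 1 = 46656 = 2^6 · 729, so s = 6 and d = 729.
Base 33173: x_0 = 33173^729 mod 46657 = 46656. x_0 = 46656 ≡ −1, so 33173 is not a witness.
Base 43753: x_0 = 43753^729 mod 46657 = 10551. x_0 is neither 1 nor 46656, so continue squaring. x_1 = 10551^2 mod 46657 = 46656. x_1 ≡ −1, so 43753 is not a witness.
No listed base is a witness for 46657.

none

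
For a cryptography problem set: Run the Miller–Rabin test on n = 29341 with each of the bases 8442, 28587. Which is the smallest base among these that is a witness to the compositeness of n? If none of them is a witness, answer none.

n − 1 = 29340 = 2^2 · 7335, so s = 2 and d = 7335.
Base 8442: x_0 = 8442^7335 mod 29341 = 18494. x_0 is neither 1 nor 29340, so continue squaring. x_1 = 18494^2 mod 29341 = 29340. x_1 ≡ −1, so 8442 is not a witness.
Base 28587: x_0 = 28587^7335 mod 29341 = 12870. x_0 is neither 1 nor 29340, so continue squaring. x_1 = 12870^2 mod 29341 = 6955. Reached i = s−1 = 1 without hitting −1: 28587 is a Miller–Rabin witness and 29341 is composite.
The smallest witness among the given bases is 28587.

28587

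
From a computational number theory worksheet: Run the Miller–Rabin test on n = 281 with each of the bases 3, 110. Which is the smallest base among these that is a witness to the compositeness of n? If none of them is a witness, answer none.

none

n − 1 = 280 = 2^3 · 35, so s = 3 and d = 35.
Base 3: x_0 = 3^35 mod 281 = 60. x_0 is neither 1 nor 280, so continue squaring. x_1 = 60^2 mod 281 = 228. x_2 = 228^2 mod 281 = 280. x_2 ≡ −1, so 3 is not a witness.
Base 110: x_0 = 110^35 mod 281 = 192. x_0 is neither 1 nor 280, so continue squaring. x_1 = 192^2 mod 281 = 53. x_2 = 53^2 mod 281 = 280. x_2 ≡ −1, so 110 is not a witness.
No listed base is a witness for 281.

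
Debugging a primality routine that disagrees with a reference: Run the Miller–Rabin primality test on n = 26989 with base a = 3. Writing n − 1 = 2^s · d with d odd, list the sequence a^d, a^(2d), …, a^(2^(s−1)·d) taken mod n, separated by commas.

n − 1 = 26988 = 2^2 · 6747, so s = 2 and d = 6747.
x_0 = 3^6747 mod 26989 = 14173.
x_1 = 14173^2 mod 26989 = 21791.

14173, 21791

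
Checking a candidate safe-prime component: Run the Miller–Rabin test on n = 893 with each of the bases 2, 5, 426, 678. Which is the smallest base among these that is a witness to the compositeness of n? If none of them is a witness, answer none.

2

n − 1 = 892 = 2^2 · 223, so s = 2 and d = 223.
Base 2: x_0 = 2^223 mod 893 = 394. x_0 is neither 1 nor 892, so continue squaring. x_1 = 394^2 mod 893 = 747. Reached i = s−1 = 1 without hitting −1: 2 is a Miller–Rabin witness and 893 is composite.
Base 5: x_0 = 5^223 mod 893 = 453. x_0 is neither 1 nor 892, so continue squaring. x_1 = 453^2 mod 893 = 712. Reached i = s−1 = 1 without hitting −1: 5 is a Miller–Rabin witness and 893 is composite.
Base 426: x_0 = 426^223 mod 893 = 502. x_0 is neither 1 nor 892, so continue squaring. x_1 = 502^2 mod 893 = 178. Reached i = s−1 = 1 without hitting −1: 426 is a Miller–Rabin witness and 893 is composite.
Base 678: x_0 = 678^223 mod 893 = 884. x_0 is neither 1 nor 892, so continue squaring. x_1 = 884^2 mod 893 = 81. Reached i = s−1 = 1 without hitting −1: 678 is a Miller–Rabin witness and 893 is composite.
The smallest witness among the given bases is 2.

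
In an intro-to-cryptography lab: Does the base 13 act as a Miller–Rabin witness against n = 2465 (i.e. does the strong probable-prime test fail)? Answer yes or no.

yes

n − 1 = 2464 = 2^5 · 77, so s = 5 and d = 77.
Repeated squaring mod 2465: 13^1 ≡ 13, 13^2 ≡ 169, 13^4 ≡ 1446, 13^8 ≡ 596, 13^16 ≡ 256, 13^32 ≡ 1446, 13^64 ≡ 596.
77 = 64 + 8 + 4 + 1, so 13^77 ≡ 596·596·1446·13 ≡ 608 (mod 2465).
x_0 = 13^77 mod 2465 = 608.
x_0 is neither 1 nor 2464, so continue squaring.
x_1 = 608^2 mod 2465 = 2379.
x_2 = 2379^2 mod 2465 = 1.
x_2 = 1 but x_1 ≠ ±1, a nontrivial square root of 1 — 13 is a witness and 2465 is composite.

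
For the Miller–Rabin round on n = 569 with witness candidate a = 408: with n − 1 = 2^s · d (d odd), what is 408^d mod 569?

n − 1 = 568 = 2^3 · 71, so s = 3 and d = 71.
408^71 mod 569 = 277.

277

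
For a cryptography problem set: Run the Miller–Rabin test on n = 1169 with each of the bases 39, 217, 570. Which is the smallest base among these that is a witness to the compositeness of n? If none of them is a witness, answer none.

n − 1 = 1168 = 2^4 · 73, so s = 4 and d = 73.
Base 39: x_0 = 39^73 mod 1169 = 158. x_0 is neither 1 nor 1168, so continue squaring. x_1 = 158^2 mod 1169 = 415. x_2 = 415^2 mod 1169 = 382. x_3 = 382^2 mod 1169 = 968. Reached i = s−1 = 3 without hitting −1: 39 is a Miller–Rabin witness and 1169 is composite.
Base 217: x_0 = 217^73 mod 1169 = 588. x_0 is neither 1 nor 1168, so continue squaring. x_1 = 588^2 mod 1169 = 889. x_2 = 889^2 mod 1169 = 77. x_3 = 77^2 mod 1169 = 84. Reached i = s−1 = 3 without hitting −1: 217 is a Miller–Rabin witness and 1169 is composite.
Base 570: x_0 = 570^73 mod 1169 = 1151. x_0 is neither 1 nor 1168, so continue squaring. x_1 = 1151^2 mod 1169 = 324. x_2 = 324^2 mod 1169 = 935. x_3 = 935^2 mod 1169 = 982. Reached i = s−1 = 3 without hitting −1: 570 is a Miller–Rabin witness and 1169 is composite.
The smallest witness among the given bases is 39.

39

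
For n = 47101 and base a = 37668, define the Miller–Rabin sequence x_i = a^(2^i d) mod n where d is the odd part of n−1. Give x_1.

36472

n − 1 = 47100 = 2^2 · 11775, so s = 2 and d = 11775.
x_0 = 37668^11775 mod 47101 = 17435.
x_1 = 17435^2 mod 47101 = 36472.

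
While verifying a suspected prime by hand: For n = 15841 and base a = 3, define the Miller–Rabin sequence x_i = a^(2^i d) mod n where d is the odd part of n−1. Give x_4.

n − 1 = 15840 = 2^5 · 495, so s = 5 and d = 495.
By repeated squaring, 3^495 ≡ 12802 (mod 15841).
x_0 = 12802.
x_1 = 12802^2 mod 15841 = 218.
x_2 = 218^2 mod 15841 = 1.
x_3 = 1^2 mod 15841 = 1.
x_4 = 1^2 mod 15841 = 1.

1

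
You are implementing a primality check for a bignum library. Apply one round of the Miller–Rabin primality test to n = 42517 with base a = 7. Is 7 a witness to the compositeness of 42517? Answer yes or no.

yes

n − 1 = 42516 = 2^2 · 10629, so s = 2 and d = 10629.
x_0 = 7^10629 mod 42517 = 18150.
x_0 is neither 1 nor 42516, so continue squaring.
x_1 = 18150^2 mod 42517 = 784.
Reached i = s−1 = 1 without hitting −1: 7 is a Miller–Rabin witness and 42517 is composite.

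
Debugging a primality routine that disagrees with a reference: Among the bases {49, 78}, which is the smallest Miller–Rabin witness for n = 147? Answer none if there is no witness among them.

49

n − 1 = 146 = 2^1 · 73, so s = 1 and d = 73.
Base 49: x_0 = 49^73 mod 147 = 49. x_0 ∉ {1, 146} and s = 1, so 49 is a Miller–Rabin witness and 147 is composite.
Base 78: x_0 = 78^73 mod 147 = 36. x_0 ∉ {1, 146} and s = 1, so 78 is a Miller–Rabin witness and 147 is composite.
The smallest witness among the given bases is 49.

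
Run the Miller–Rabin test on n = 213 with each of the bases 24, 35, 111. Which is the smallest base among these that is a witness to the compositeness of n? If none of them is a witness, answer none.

n − 1 = 212 = 2^2 · 53, so s = 2 and d = 53.
Base 24: x_0 = 24^53 mod 213 = 180. x_0 is neither 1 nor 212, so continue squaring. x_1 = 180^2 mod 213 = 24. Reached i = s−1 = 1 without hitting −1: 24 is a Miller–Rabin witness and 213 is composite.
Base 35: x_0 = 35^53 mod 213 = 65. x_0 is neither 1 nor 212, so continue squaring. x_1 = 65^2 mod 213 = 178. Reached i = s−1 = 1 without hitting −1: 35 is a Miller–Rabin witness and 213 is composite.
Base 111: x_0 = 111^53 mod 213 = 18. x_0 is neither 1 nor 212, so continue squaring. x_1 = 18^2 mod 213 = 111. Reached i = s−1 = 1 without hitting −1: 111 is a Miller–Rabin witness and 213 is composite.
The smallest witness among the given bases is 24.

24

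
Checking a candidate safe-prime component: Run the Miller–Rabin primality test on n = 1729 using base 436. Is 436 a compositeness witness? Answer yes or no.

n − 1 = 1728 = 2^6 · 27, so s = 6 and d = 27.
x_0 = 436^27 mod 1729 = 512.
x_0 is neither 1 nor 1728, so continue squaring.
x_1 = 512^2 mod 1729 = 1065.
x_2 = 1065^2 mod 1729 = 1.
x_2 = 1 but x_1 ≠ ±1, a nontrivial square root of 1 — 436 is a witness and 1729 is composite.

yes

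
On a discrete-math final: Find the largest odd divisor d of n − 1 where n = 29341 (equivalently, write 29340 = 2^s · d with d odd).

7335

Halving: 29340 → 14670 → 7335; 7335 is odd.
So 29340 = 2^2 · 7335.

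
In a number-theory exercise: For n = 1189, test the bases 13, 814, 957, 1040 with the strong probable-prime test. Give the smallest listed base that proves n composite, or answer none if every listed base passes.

13

n − 1 = 1188 = 2^2 · 297, so s = 2 and d = 297.
Base 13: x_0 = 13^297 mod 1189 = 1095. x_0 is neither 1 nor 1188, so continue squaring. x_1 = 1095^2 mod 1189 = 513. Reached i = s−1 = 1 without hitting −1: 13 is a Miller–Rabin witness and 1189 is composite.
Base 814: x_0 = 814^297 mod 1189 = 630. x_0 is neither 1 nor 1188, so continue squaring. x_1 = 630^2 mod 1189 = 963. Reached i = s−1 = 1 without hitting −1: 814 is a Miller–Rabin witness and 1189 is composite.
Base 957: x_0 = 957^297 mod 1189 = 957. x_0 is neither 1 nor 1188, so continue squaring. x_1 = 957^2 mod 1189 = 319. Reached i = s−1 = 1 without hitting −1: 957 is a Miller–Rabin witness and 1189 is composite.
Base 1040: x_0 = 1040^297 mod 1189 = 719. x_0 is neither 1 nor 1188, so continue squaring. x_1 = 719^2 mod 1189 = 935. Reached i = s−1 = 1 without hitting −1: 1040 is a Miller–Rabin witness and 1189 is composite.
The smallest witness among the given bases is 13.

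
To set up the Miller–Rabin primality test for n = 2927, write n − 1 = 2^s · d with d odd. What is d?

1463

Halving: 2926 → 1463; 1463 is odd.
So 2926 = 2^1 · 1463.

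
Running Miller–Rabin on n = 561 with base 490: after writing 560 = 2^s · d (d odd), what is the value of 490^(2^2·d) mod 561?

463

n − 1 = 560 = 2^4 · 35, so s = 4 and d = 35.
x_0 = 490^35 mod 561 = 109.
x_1 = 109^2 mod 561 = 100.
x_2 = 100^2 mod 561 = 463.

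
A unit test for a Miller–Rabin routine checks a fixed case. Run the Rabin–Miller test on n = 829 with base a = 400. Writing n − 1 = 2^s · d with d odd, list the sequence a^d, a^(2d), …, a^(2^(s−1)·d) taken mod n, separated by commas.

n − 1 = 828 = 2^2 · 207, so s = 2 and d = 207.
x_0 = 400^207 mod 829 = 1.
x_1 = 1^2 mod 829 = 1.

1, 1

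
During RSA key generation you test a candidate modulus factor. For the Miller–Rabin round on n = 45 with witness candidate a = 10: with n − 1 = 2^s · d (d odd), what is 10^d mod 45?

n − 1 = 44 = 2^2 · 11, so s = 2 and d = 11.
10^11 mod 45 = 10.

10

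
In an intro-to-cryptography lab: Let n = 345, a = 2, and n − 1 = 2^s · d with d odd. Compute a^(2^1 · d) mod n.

n − 1 = 344 = 2^3 · 43, so s = 3 and d = 43.
By repeated squaring, 2^43 ≡ 173 (mod 345).
x_0 = 173.
x_1 = 173^2 mod 345 = 259.

259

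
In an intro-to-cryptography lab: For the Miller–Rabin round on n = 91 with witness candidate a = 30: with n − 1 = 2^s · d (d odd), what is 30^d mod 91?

64

n − 1 = 90 = 2^1 · 45, so s = 1 and d = 45.
30^45 mod 91 = 64.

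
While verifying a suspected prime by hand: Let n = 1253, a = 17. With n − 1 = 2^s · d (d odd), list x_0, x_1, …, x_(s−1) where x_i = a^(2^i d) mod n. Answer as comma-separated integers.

59, 975

n − 1 = 1252 = 2^2 · 313, so s = 2 and d = 313.
x_0 = 17^313 mod 1253 = 59.
x_1 = 59^2 mod 1253 = 975.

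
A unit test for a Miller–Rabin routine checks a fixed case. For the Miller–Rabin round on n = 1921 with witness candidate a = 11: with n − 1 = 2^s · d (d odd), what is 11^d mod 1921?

626

n − 1 = 1920 = 2^7 · 15, so s = 7 and d = 15.
11^15 mod 1921 = 626.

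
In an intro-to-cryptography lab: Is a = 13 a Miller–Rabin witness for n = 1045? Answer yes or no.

n − 1 = 1044 = 2^2 · 261, so s = 2 and d = 261.
x_0 = 13^261 mod 1045 = 398.
x_0 is neither 1 nor 1044, so continue squaring.
x_1 = 398^2 mod 1045 = 609.
Reached i = s−1 = 1 without hitting −1: 13 is a Miller–Rabin witness and 1045 is composite.

yes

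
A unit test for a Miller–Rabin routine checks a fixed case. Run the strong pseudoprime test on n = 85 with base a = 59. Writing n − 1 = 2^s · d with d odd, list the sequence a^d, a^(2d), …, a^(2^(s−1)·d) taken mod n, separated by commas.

n − 1 = 84 = 2^2 · 21, so s = 2 and d = 21.
x_0 = 59^21 mod 85 = 9.
x_1 = 9^2 mod 85 = 81.

9, 81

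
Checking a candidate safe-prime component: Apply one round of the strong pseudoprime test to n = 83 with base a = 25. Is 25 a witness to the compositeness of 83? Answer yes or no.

n − 1 = 82 = 2^1 · 41, so s = 1 and d = 41.
By repeated squaring, 25^41 ≡ 1 (mod 83).
x_0 = 25^41 mod 83 = 1.
x_0 = 1, so 25 is not a witness.

no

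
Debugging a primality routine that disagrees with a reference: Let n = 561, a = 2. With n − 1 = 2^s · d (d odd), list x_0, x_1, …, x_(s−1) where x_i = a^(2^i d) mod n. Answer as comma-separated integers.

263, 166, 67, 1

n − 1 = 560 = 2^4 · 35, so s = 4 and d = 35.
x_0 = 2^35 mod 561 = 263.
x_1 = 263^2 mod 561 = 166.
x_2 = 166^2 mod 561 = 67.
x_3 = 67^2 mod 561 = 1.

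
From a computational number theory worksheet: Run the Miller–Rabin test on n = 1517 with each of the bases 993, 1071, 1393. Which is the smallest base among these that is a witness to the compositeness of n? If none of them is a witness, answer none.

1071

n − 1 = 1516 = 2^2 · 379, so s = 2 and d = 379.
Base 993: x_0 = 993^379 mod 1517 = 524. x_0 is neither 1 nor 1516, so continue squaring. x_1 = 524^2 mod 1517 = 1516. x_1 ≡ −1, so 993 is not a witness.
Base 1071: x_0 = 1071^379 mod 1517 = 853. x_0 is neither 1 nor 1516, so continue squaring. x_1 = 853^2 mod 1517 = 966. Reached i = s−1 = 1 without hitting −1: 1071 is a Miller–Rabin witness and 1517 is composite.
Base 1393: x_0 = 1393^379 mod 1517 = 901. x_0 is neither 1 nor 1516, so continue squaring. x_1 = 901^2 mod 1517 = 206. Reached i = s−1 = 1 without hitting −1: 1393 is a Miller–Rabin witness and 1517 is composite.
The smallest witness among the given bases is 1071.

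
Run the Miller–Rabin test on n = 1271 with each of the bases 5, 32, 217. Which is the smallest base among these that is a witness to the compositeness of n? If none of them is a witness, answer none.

n − 1 = 1270 = 2^1 · 635, so s = 1 and d = 635.
Base 5: x_0 = 5^635 mod 1271 = 893. x_0 ∉ {1, 1270} and s = 1, so 5 is a Miller–Rabin witness and 1271 is composite.
Base 32: x_0 = 32^635 mod 1271 = 993. x_0 ∉ {1, 1270} and s = 1, so 32 is a Miller–Rabin witness and 1271 is composite.
Base 217: x_0 = 217^635 mod 1271 = 465. x_0 ∉ {1, 1270} and s = 1, so 217 is a Miller–Rabin witness and 1271 is composite.
The smallest witness among the given bases is 5.

5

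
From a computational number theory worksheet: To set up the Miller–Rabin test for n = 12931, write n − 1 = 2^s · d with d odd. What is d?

Halving: 12930 → 6465; 6465 is odd.
So 12930 = 2^1 · 6465.

6465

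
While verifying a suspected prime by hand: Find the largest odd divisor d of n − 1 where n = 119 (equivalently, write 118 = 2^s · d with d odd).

Halving: 118 → 59; 59 is odd.
So 118 = 2^1 · 59.

59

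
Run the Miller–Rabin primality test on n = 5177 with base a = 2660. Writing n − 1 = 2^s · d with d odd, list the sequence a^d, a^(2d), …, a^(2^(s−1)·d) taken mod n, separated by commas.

1896, 1978, 3849

n − 1 = 5176 = 2^3 · 647, so s = 3 and d = 647.
x_0 = 2660^647 mod 5177 = 1896.
x_1 = 1896^2 mod 5177 = 1978.
x_2 = 1978^2 mod 5177 = 3849.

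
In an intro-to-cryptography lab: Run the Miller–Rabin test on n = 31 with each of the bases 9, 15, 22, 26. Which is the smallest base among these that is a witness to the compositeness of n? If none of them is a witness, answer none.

n − 1 = 30 = 2^1 · 15, so s = 1 and d = 15.
Base 9: x_0 = 9^15 mod 31 = 1. x_0 = 1, so 9 is not a witness.
Base 15: x_0 = 15^15 mod 31 = 30. x_0 = 30 ≡ −1, so 15 is not a witness.
Base 22: x_0 = 22^15 mod 31 = 30. x_0 = 30 ≡ −1, so 22 is not a witness.
Base 26: x_0 = 26^15 mod 31 = 30. x_0 = 30 ≡ −1, so 26 is not a witness.
No listed base is a witness for 31.

none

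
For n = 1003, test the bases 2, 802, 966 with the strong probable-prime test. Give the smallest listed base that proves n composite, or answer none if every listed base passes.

2

n − 1 = 1002 = 2^1 · 501, so s = 1 and d = 501.
Base 2: x_0 = 2^501 mod 1003 = 865. x_0 ∉ {1, 1002} and s = 1, so 2 is a Miller–Rabin witness and 1003 is composite.
Base 802: x_0 = 802^501 mod 1003 = 243. x_0 ∉ {1, 1002} and s = 1, so 802 is a Miller–Rabin witness and 1003 is composite.
Base 966: x_0 = 966^501 mod 1003 = 794. x_0 ∉ {1, 1002} and s = 1, so 966 is a Miller–Rabin witness and 1003 is composite.
The smallest witness among the given bases is 2.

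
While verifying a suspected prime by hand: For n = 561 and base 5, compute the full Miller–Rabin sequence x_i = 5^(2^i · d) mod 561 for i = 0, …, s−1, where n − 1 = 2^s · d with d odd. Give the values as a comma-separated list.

23, 529, 463, 67

n − 1 = 560 = 2^4 · 35, so s = 4 and d = 35.
x_0 = 5^35 mod 561 = 23.
x_1 = 23^2 mod 561 = 529.
x_2 = 529^2 mod 561 = 463.
x_3 = 463^2 mod 561 = 67.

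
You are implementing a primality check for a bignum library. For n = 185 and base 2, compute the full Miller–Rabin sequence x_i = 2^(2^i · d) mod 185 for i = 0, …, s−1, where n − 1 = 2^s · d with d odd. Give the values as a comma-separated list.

153, 99, 181

n − 1 = 184 = 2^3 · 23, so s = 3 and d = 23.
x_0 = 2^23 mod 185 = 153.
x_1 = 153^2 mod 185 = 99.
x_2 = 99^2 mod 185 = 181.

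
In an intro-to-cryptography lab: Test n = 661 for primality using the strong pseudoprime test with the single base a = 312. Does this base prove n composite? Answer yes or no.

n − 1 = 660 = 2^2 · 165, so s = 2 and d = 165.
x_0 = 312^165 mod 661 = 660.
x_0 = 660 ≡ −1, so 312 is not a witness.

no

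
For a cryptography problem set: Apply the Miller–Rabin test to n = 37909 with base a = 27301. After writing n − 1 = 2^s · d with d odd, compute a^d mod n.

10175

n − 1 = 37908 = 2^2 · 9477, so s = 2 and d = 9477.
27301^9477 mod 37909 = 10175.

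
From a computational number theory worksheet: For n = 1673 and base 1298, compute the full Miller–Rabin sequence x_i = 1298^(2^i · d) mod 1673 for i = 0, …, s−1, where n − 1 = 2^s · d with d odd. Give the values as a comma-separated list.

369, 648, 1654

n − 1 = 1672 = 2^3 · 209, so s = 3 and d = 209.
x_0 = 1298^209 mod 1673 = 369.
x_1 = 369^2 mod 1673 = 648.
x_2 = 648^2 mod 1673 = 1654.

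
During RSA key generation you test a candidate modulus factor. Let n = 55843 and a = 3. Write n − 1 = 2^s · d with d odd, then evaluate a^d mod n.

n − 1 = 55842 = 2^1 · 27921, so s = 1 and d = 27921.
3^27921 mod 55843 = 55842.

55842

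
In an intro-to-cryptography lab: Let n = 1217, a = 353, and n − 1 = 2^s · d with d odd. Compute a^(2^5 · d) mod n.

1216

n − 1 = 1216 = 2^6 · 19, so s = 6 and d = 19.
Repeated squaring mod 1217: 353^1 ≡ 353, 353^2 ≡ 475, 353^4 ≡ 480, 353^8 ≡ 387, 353^16 ≡ 78.
19 = 16 + 2 + 1, so 353^19 ≡ 78·475·353 ≡ 768 (mod 1217).
x_0 = 768.
x_1 = 768^2 mod 1217 = 796.
x_2 = 796^2 mod 1217 = 776.
x_3 = 776^2 mod 1217 = 978.
x_4 = 978^2 mod 1217 = 1139.
x_5 = 1139^2 mod 1217 = 1216.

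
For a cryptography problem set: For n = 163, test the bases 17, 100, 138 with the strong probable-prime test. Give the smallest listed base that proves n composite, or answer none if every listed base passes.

none

n − 1 = 162 = 2^1 · 81, so s = 1 and d = 81.
Base 17: x_0 = 17^81 mod 163 = 162. x_0 = 162 ≡ −1, so 17 is not a witness.
Base 100: x_0 = 100^81 mod 163 = 1. x_0 = 1, so 100 is not a witness.
Base 138: x_0 = 138^81 mod 163 = 162. x_0 = 162 ≡ −1, so 138 is not a witness.
No listed base is a witness for 163.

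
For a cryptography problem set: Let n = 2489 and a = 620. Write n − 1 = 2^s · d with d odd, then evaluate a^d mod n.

1547

n − 1 = 2488 = 2^3 · 311, so s = 3 and d = 311.
620^311 mod 2489 = 1547.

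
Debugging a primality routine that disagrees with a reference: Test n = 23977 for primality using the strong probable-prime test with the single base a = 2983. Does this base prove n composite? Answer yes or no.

no

n − 1 = 23976 = 2^3 · 2997, so s = 3 and d = 2997.
Repeated squaring mod 23977: 2983^1 ≡ 2983, 2983^2 ≡ 2822, 2983^4 ≡ 3320, 2983^8 ≡ 16957, 2983^16 ≡ 7665, 2983^32 ≡ 8575, 2983^64 ≡ 17143, 2983^128 ≡ 20337, 2983^256 ≡ 14296, 2983^512 ≡ 19645, 2983^1024 ≡ 16210, 2983^2048 ≡ 157.
2997 = 2048 + 512 + 256 + 128 + 32 + 16 + 4 + 1, so 2983^2997 ≡ 157·19645·14296·20337·8575·7665·3320·2983 ≡ 7089 (mod 23977).
x_0 = 2983^2997 mod 23977 = 7089.
x_0 is neither 1 nor 23976, so continue squaring.
x_1 = 7089^2 mod 23977 = 22106.
x_2 = 22106^2 mod 23977 = 23976.
x_2 ≡ −1, so 2983 is not a witness.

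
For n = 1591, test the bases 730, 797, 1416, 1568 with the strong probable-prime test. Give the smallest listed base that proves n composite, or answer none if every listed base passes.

797

n − 1 = 1590 = 2^1 · 795, so s = 1 and d = 795.
Base 730: x_0 = 730^795 mod 1591 = 1590. x_0 = 1590 ≡ −1, so 730 is not a witness.
Base 797: x_0 = 797^795 mod 1591 = 193. x_0 ∉ {1, 1590} and s = 1, so 797 is a Miller–Rabin witness and 1591 is composite.
Base 1416: x_0 = 1416^795 mod 1591 = 852. x_0 ∉ {1, 1590} and s = 1, so 1416 is a Miller–Rabin witness and 1591 is composite.
Base 1568: x_0 = 1568^795 mod 1591 = 968. x_0 ∉ {1, 1590} and s = 1, so 1568 is a Miller–Rabin witness and 1591 is composite.
The smallest witness among the given bases is 797.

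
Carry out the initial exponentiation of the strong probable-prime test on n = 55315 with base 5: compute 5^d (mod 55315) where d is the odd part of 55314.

33935

n − 1 = 55314 = 2^1 · 27657, so s = 1 and d = 27657.
5^27657 mod 55315 = 33935.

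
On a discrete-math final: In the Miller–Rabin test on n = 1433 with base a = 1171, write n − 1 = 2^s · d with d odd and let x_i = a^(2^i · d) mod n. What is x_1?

1432

n − 1 = 1432 = 2^3 · 179, so s = 3 and d = 179.
x_0 = 1171^179 mod 1433 = 891.
x_1 = 891^2 mod 1433 = 1432.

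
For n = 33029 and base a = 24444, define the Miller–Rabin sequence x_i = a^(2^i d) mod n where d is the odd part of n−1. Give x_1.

33028

n − 1 = 33028 = 2^2 · 8257, so s = 2 and d = 8257.
By repeated squaring, 24444^8257 ≡ 22105 (mod 33029).
x_0 = 22105.
x_1 = 22105^2 mod 33029 = 33028.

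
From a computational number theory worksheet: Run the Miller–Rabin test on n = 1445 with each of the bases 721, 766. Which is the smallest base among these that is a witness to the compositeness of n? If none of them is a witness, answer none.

n − 1 = 1444 = 2^2 · 361, so s = 2 and d = 361.
Base 721: x_0 = 721^361 mod 1445 = 231. x_0 is neither 1 nor 1444, so continue squaring. x_1 = 231^2 mod 1445 = 1341. Reached i = s−1 = 1 without hitting −1: 721 is a Miller–Rabin witness and 1445 is composite.
Base 766: x_0 = 766^361 mod 1445 = 171. x_0 is neither 1 nor 1444, so continue squaring. x_1 = 171^2 mod 1445 = 341. Reached i = s−1 = 1 without hitting −1: 766 is a Miller–Rabin witness and 1445 is composite.
The smallest witness among the given bases is 721.

721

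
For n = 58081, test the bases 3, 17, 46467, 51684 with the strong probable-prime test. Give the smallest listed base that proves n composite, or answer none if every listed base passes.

n − 1 = 58080 = 2^5 · 1815, so s = 5 and d = 1815.
Base 3: x_0 = 3^1815 mod 58081 = 5551. x_0 is neither 1 nor 58080, so continue squaring. x_1 = 5551^2 mod 58081 = 30671. x_2 = 30671^2 mod 58081 = 30365. x_3 = 30365^2 mod 58081 = 55431. x_4 = 55431^2 mod 58081 = 52780. Reached i = s−1 = 4 without hitting −1: 3 is a Miller–Rabin witness and 58081 is composite.
Base 17: x_0 = 17^1815 mod 58081 = 54390. x_0 is neither 1 nor 58080, so continue squaring. x_1 = 54390^2 mod 58081 = 32527. x_2 = 32527^2 mod 58081 = 2233. x_3 = 2233^2 mod 58081 = 49404. x_4 = 49404^2 mod 58081 = 17353. Reached i = s−1 = 4 without hitting −1: 17 is a Miller–Rabin witness and 58081 is composite.
Base 46467: x_0 = 46467^1815 mod 58081 = 12697. x_0 is neither 1 nor 58080, so continue squaring. x_1 = 12697^2 mod 58081 = 39034. x_2 = 39034^2 mod 58081 = 14283. x_3 = 14283^2 mod 58081 = 23617. x_4 = 23617^2 mod 58081 = 10846. Reached i = s−1 = 4 without hitting −1: 46467 is a Miller–Rabin witness and 58081 is composite.
Base 51684: x_0 = 51684^1815 mod 58081 = 14831. x_0 is neither 1 nor 58080, so continue squaring. x_1 = 14831^2 mod 58081 = 5814. x_2 = 5814^2 mod 58081 = 57535. x_3 = 57535^2 mod 58081 = 7711. x_4 = 7711^2 mod 58081 = 42658. Reached i = s−1 = 4 without hitting −1: 51684 is a Miller–Rabin witness and 58081 is composite.
The smallest witness among the given bases is 3.

3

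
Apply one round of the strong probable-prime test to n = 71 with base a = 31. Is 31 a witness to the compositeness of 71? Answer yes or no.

no

n − 1 = 70 = 2^1 · 35, so s = 1 and d = 35.
By repeated squaring, 31^35 ≡ 70 (mod 71).
x_0 = 31^35 mod 71 = 70.
x_0 = 70 ≡ −1, so 31 is not a witness.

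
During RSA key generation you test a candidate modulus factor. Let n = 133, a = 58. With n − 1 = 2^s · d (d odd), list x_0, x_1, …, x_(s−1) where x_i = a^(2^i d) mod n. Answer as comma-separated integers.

1, 1

n − 1 = 132 = 2^2 · 33, so s = 2 and d = 33.
x_0 = 58^33 mod 133 = 1.
x_1 = 1^2 mod 133 = 1.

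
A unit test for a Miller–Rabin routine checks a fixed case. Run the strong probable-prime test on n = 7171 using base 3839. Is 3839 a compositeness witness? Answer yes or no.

n − 1 = 7170 = 2^1 · 3585, so s = 1 and d = 3585.
x_0 = 3839^3585 mod 7171 = 1.
x_0 = 1, so 3839 is not a witness.

no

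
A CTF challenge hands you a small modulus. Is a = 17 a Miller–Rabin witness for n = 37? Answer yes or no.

n − 1 = 36 = 2^2 · 9, so s = 2 and d = 9.
Repeated squaring mod 37: 17^1 ≡ 17, 17^2 ≡ 30, 17^4 ≡ 12, 17^8 ≡ 33.
9 = 8 + 1, so 17^9 ≡ 33·17 ≡ 6 (mod 37).
x_0 = 17^9 mod 37 = 6.
x_0 is neither 1 nor 36, so continue squaring.
x_1 = 6^2 mod 37 = 36.
x_1 ≡ −1, so 17 is not a witness.

no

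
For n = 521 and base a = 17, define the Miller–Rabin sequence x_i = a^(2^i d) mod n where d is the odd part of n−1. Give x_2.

n − 1 = 520 = 2^3 · 65, so s = 3 and d = 65.
x_0 = 17^65 mod 521 = 43.
x_1 = 43^2 mod 521 = 286.
x_2 = 286^2 mod 521 = 520.

520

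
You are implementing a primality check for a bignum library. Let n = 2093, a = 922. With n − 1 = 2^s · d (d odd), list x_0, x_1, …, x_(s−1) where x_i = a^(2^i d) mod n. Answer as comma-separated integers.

1559, 508

n − 1 = 2092 = 2^2 · 523, so s = 2 and d = 523.
x_0 = 922^523 mod 2093 = 1559.
x_1 = 1559^2 mod 2093 = 508.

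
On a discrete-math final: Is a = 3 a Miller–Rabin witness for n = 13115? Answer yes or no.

yes

n − 1 = 13114 = 2^1 · 6557, so s = 1 and d = 6557.
By repeated squaring, 3^6557 ≡ 3468 (mod 13115).
x_0 = 3^6557 mod 13115 = 3468.
x_0 ∉ {1, 13114} and s = 1, so 3 is a Miller–Rabin witness and 13115 is composite.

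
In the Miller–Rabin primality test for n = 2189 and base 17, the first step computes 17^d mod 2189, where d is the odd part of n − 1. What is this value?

756

n − 1 = 2188 = 2^2 · 547, so s = 2 and d = 547.
17^547 mod 2189 = 756.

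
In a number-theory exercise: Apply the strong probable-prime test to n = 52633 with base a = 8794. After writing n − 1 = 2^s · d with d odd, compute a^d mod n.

42435

n − 1 = 52632 = 2^3 · 6579, so s = 3 and d = 6579.
By repeated squaring, 8794^6579 ≡ 42435 (mod 52633).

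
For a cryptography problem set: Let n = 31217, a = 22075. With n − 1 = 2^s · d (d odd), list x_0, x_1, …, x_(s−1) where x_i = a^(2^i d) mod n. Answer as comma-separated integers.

n − 1 = 31216 = 2^4 · 1951, so s = 4 and d = 1951.
x_0 = 22075^1951 mod 31217 = 13488.
x_1 = 13488^2 mod 31217 = 24685.
x_2 = 24685^2 mod 31217 = 24602.
x_3 = 24602^2 mod 31217 = 23208.

13488, 24685, 24602, 23208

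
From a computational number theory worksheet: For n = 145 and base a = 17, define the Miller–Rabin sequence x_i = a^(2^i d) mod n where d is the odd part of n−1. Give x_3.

n − 1 = 144 = 2^4 · 9, so s = 4 and d = 9.
x_0 = 17^9 mod 145 = 17.
x_1 = 17^2 mod 145 = 144.
x_2 = 144^2 mod 145 = 1.
x_3 = 1^2 mod 145 = 1.

1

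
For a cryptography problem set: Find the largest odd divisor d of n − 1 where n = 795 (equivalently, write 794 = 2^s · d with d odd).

397

Halving: 794 → 397; 397 is odd.
So 794 = 2^1 · 397.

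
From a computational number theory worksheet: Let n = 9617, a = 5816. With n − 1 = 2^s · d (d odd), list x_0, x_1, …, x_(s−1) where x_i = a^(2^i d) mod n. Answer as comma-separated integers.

975, 8159, 407, 2160

n − 1 = 9616 = 2^4 · 601, so s = 4 and d = 601.
x_0 = 5816^601 mod 9617 = 975.
x_1 = 975^2 mod 9617 = 8159.
x_2 = 8159^2 mod 9617 = 407.
x_3 = 407^2 mod 9617 = 2160.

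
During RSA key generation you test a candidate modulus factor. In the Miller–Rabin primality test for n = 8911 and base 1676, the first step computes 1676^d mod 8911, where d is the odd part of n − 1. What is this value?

2547

n − 1 = 8910 = 2^1 · 4455, so s = 1 and d = 4455.
1676^4455 mod 8911 = 2547.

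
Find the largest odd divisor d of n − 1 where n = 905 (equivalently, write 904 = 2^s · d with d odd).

Halving: 904 → 452 → 226 → 113; 113 is odd.
So 904 = 2^3 · 113.

113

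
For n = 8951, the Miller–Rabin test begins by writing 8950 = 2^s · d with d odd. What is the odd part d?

Halving: 8950 → 4475; 4475 is odd.
So 8950 = 2^1 · 4475.

4475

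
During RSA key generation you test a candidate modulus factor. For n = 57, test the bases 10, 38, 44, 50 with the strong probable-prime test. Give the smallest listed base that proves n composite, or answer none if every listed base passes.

n − 1 = 56 = 2^3 · 7, so s = 3 and d = 7.
Base 10: x_0 = 10^7 mod 57 = 34. x_0 is neither 1 nor 56, so continue squaring. x_1 = 34^2 mod 57 = 16. x_2 = 16^2 mod 57 = 28. Reached i = s−1 = 2 without hitting −1: 10 is a Miller–Rabin witness and 57 is composite.
Base 38: x_0 = 38^7 mod 57 = 38. x_0 is neither 1 nor 56, so continue squaring. x_1 = 38^2 mod 57 = 19. x_2 = 19^2 mod 57 = 19. Reached i = s−1 = 2 without hitting −1: 38 is a Miller–Rabin witness and 57 is composite.
Base 44: x_0 = 44^7 mod 57 = 47. x_0 is neither 1 nor 56, so continue squaring. x_1 = 47^2 mod 57 = 43. x_2 = 43^2 mod 57 = 25. Reached i = s−1 = 2 without hitting −1: 44 is a Miller–Rabin witness and 57 is composite.
Base 50: x_0 = 50^7 mod 57 = 50. x_0 is neither 1 nor 56, so continue squaring. x_1 = 50^2 mod 57 = 49. x_2 = 49^2 mod 57 = 7. Reached i = s−1 = 2 without hitting −1: 50 is a Miller–Rabin witness and 57 is composite.
The smallest witness among the given bases is 10.

10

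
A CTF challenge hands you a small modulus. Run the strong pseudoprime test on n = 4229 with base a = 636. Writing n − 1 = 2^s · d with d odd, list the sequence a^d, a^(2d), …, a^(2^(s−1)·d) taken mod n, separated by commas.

2082, 4228

n − 1 = 4228 = 2^2 · 1057, so s = 2 and d = 1057.
x_0 = 636^1057 mod 4229 = 2082.
x_1 = 2082^2 mod 4229 = 4228.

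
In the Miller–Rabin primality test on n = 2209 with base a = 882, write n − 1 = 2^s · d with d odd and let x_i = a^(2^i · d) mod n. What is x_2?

2163

n − 1 = 2208 = 2^5 · 69, so s = 5 and d = 69.
Repeated squaring mod 2209: 882^1 ≡ 882, 882^2 ≡ 356, 882^4 ≡ 823, 882^8 ≡ 1375, 882^16 ≡ 1930, 882^32 ≡ 526, 882^64 ≡ 551.
69 = 64 + 4 + 1, so 882^69 ≡ 551·823·882 ≡ 1646 (mod 2209).
x_0 = 1646.
x_1 = 1646^2 mod 2209 = 1082.
x_2 = 1082^2 mod 2209 = 2163.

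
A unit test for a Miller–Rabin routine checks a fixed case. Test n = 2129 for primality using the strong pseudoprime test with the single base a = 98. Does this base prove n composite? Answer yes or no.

n − 1 = 2128 = 2^4 · 133, so s = 4 and d = 133.
x_0 = 98^133 mod 2129 = 2128.
x_0 = 2128 ≡ −1, so 98 is not a witness.

no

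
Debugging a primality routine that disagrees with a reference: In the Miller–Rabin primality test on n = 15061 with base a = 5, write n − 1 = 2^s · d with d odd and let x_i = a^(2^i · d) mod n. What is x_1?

1

n − 1 = 15060 = 2^2 · 3765, so s = 2 and d = 3765.
x_0 = 5^3765 mod 15061 = 1.
x_1 = 1^2 mod 15061 = 1.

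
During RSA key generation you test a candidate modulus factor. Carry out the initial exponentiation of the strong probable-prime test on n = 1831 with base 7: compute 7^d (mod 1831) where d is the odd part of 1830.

1830

n − 1 = 1830 = 2^1 · 915, so s = 1 and d = 915.
7^915 mod 1831 = 1830.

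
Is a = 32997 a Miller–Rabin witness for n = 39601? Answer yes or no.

n − 1 = 39600 = 2^4 · 2475, so s = 4 and d = 2475.
Repeated squaring mod 39601: 32997^1 ≡ 32997, 32997^2 ≡ 12115, 32997^4 ≡ 11919, 32997^8 ≡ 13774, 32997^16 ≡ 34286, 32997^32 ≡ 13712, 32997^64 ≡ 32997, 32997^128 ≡ 12115, 32997^256 ≡ 11919, 32997^512 ≡ 13774, 32997^1024 ≡ 34286, 32997^2048 ≡ 13712.
2475 = 2048 + 256 + 128 + 32 + 8 + 2 + 1, so 32997^2475 ≡ 13712·11919·12115·13712·13774·12115·32997 ≡ 1 (mod 39601).
x_0 = 32997^2475 mod 39601 = 1.
x_0 = 1, so 32997 is not a witness.

no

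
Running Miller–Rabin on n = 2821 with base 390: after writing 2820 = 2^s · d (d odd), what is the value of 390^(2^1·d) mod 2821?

2171

n − 1 = 2820 = 2^2 · 705, so s = 2 and d = 705.
By repeated squaring, 390^705 ≡ 559 (mod 2821).
x_0 = 559.
x_1 = 559^2 mod 2821 = 2171.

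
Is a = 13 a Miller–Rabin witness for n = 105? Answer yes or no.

n − 1 = 104 = 2^3 · 13, so s = 3 and d = 13.
Repeated squaring mod 105: 13^1 ≡ 13, 13^2 ≡ 64, 13^4 ≡ 1, 13^8 ≡ 1.
13 = 8 + 4 + 1, so 13^13 ≡ 1·1·13 ≡ 13 (mod 105).
x_0 = 13^13 mod 105 = 13.
x_0 is neither 1 nor 104, so continue squaring.
x_1 = 13^2 mod 105 = 64.
x_2 = 64^2 mod 105 = 1.
x_2 = 1 but x_1 ≠ ±1, a nontrivial square root of 1 — 13 is a witness and 105 is composite.

yes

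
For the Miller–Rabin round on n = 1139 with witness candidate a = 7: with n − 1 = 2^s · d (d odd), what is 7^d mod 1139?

214

n − 1 = 1138 = 2^1 · 569, so s = 1 and d = 569.
Repeated squaring mod 1139: 7^1 ≡ 7, 7^2 ≡ 49, 7^4 ≡ 123, 7^8 ≡ 322, 7^16 ≡ 35, 7^32 ≡ 86, 7^64 ≡ 562, 7^128 ≡ 341, 7^256 ≡ 103, 7^512 ≡ 358.
569 = 512 + 32 + 16 + 8 + 1, so 7^569 ≡ 358·86·35·322·7 ≡ 214 (mod 1139).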